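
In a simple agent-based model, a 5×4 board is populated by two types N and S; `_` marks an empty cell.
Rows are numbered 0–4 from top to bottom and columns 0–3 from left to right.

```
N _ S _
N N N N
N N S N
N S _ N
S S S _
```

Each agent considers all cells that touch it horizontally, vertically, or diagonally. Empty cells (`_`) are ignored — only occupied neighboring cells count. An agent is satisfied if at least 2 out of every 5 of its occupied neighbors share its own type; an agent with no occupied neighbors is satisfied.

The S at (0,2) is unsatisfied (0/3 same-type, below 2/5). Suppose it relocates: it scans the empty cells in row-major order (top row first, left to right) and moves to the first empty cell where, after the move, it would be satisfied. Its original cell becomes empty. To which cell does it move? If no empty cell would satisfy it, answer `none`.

(3,2)

Vacating (0,2). Empty cells in order:
  (0,1): 0/4 same-type → still unsatisfied.
  (0,3): 0/2 same-type → still unsatisfied.
  (3,2): 4/7 same-type → satisfied — stop here.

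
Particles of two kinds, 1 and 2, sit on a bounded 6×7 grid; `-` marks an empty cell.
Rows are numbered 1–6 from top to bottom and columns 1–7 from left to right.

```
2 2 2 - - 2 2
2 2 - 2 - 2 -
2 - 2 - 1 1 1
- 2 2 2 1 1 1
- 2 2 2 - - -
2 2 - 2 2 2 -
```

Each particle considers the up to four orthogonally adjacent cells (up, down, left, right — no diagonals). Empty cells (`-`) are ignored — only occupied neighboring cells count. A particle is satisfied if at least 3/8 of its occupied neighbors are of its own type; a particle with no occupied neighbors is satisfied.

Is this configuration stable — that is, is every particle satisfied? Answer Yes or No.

(1,1)2 2/2 satisfied
(1,2)2 3/3 satisfied
(1,3)2 1/1 satisfied
(1,6)2 2/2 satisfied
(1,7)2 1/1 satisfied
(2,1)2 3/3 satisfied
(2,2)2 2/2 satisfied
(2,4)2 0/0 satisfied
(2,6)2 1/2 satisfied
(3,1)2 1/1 satisfied
(3,3)2 1/1 satisfied
(3,5)1 2/2 satisfied
(3,6)1 3/4 satisfied
(3,7)1 2/2 satisfied
(4,2)2 2/2 satisfied
(4,3)2 4/4 satisfied
(4,4)2 2/3 satisfied
(4,5)1 2/3 satisfied
(4,6)1 3/3 satisfied
(4,7)1 2/2 satisfied
(5,2)2 3/3 satisfied
(5,3)2 3/3 satisfied
(5,4)2 3/3 satisfied
(6,1)2 1/1 satisfied
(6,2)2 2/2 satisfied
(6,4)2 2/2 satisfied
(6,5)2 2/2 satisfied
(6,6)2 1/1 satisfied
All meet the threshold, so the configuration is stable.

Yes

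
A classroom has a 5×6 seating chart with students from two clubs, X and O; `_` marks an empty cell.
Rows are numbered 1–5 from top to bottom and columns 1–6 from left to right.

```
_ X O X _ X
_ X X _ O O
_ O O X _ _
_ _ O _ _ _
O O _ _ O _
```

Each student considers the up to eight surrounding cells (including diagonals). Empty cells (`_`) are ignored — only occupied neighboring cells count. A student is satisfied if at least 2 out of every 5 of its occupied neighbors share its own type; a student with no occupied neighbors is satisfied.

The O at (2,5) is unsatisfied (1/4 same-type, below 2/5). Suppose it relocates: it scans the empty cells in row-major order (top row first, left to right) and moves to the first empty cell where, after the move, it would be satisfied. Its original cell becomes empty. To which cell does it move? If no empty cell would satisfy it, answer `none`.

Vacating (2,5). Empty cells in order:
  (1,1): 0/2 same-type → still unsatisfied.
  (1,5): 1/3 same-type → still unsatisfied.
  (2,1): 1/3 same-type → still unsatisfied.
  (2,4): 2/5 same-type → satisfied — stop here.

(2,4)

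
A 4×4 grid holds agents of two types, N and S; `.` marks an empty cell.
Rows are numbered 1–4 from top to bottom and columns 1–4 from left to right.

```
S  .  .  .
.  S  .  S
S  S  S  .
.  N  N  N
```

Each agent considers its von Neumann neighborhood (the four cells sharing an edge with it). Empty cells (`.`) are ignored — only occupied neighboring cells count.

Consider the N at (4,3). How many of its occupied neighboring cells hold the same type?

Occupied neighbors of (4,3): (3,3)=S, (4,2)=N, (4,4)=N.
Same type (N): 2 of 3.

2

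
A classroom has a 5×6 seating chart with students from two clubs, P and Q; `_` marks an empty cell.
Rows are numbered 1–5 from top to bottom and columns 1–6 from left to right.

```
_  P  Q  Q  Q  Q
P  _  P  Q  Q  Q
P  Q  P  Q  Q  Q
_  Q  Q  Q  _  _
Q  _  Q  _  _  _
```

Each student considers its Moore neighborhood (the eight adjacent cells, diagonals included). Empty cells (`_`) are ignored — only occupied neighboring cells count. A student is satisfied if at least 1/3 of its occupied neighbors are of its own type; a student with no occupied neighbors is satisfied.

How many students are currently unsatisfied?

2

(1,2)P 2/3 satisfied
(1,3)Q 2/4 satisfied
(1,4)Q 4/5 satisfied
(1,5)Q 5/5 satisfied
(1,6)Q 3/3 satisfied
(2,1)P 2/3 satisfied
(2,3)P 2/7 not
(2,4)Q 6/8 satisfied
(2,5)Q 8/8 satisfied
(2,6)Q 5/5 satisfied
(3,1)P 1/3 satisfied
(3,2)Q 2/6 satisfied
(3,3)P 1/7 not
(3,4)Q 5/7 satisfied
(3,5)Q 6/6 satisfied
(3,6)Q 3/3 satisfied
(4,2)Q 4/6 satisfied
(4,3)Q 5/6 satisfied
(4,4)Q 4/5 satisfied
(5,1)Q 1/1 satisfied
(5,3)Q 3/3 satisfied
Unsatisfied: (2,3), (3,3) — 2 in total.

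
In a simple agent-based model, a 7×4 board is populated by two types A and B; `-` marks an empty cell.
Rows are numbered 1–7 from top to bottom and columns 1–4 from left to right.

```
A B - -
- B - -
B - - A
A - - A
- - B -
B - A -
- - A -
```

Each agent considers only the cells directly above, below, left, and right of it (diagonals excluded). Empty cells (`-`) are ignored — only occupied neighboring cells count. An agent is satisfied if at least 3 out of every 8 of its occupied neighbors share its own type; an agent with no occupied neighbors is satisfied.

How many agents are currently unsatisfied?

(1,1)A 0/1 unhappy
(1,2)B 1/2 ok
(2,2)B 1/1 ok
(3,1)B 0/1 unhappy
(3,4)A 1/1 ok
(4,1)A 0/1 unhappy
(4,4)A 1/1 ok
(5,3)B 0/1 unhappy
(6,1)B 0/0 ok
(6,3)A 1/2 ok
(7,3)A 1/1 ok
Unsatisfied: (1,1), (3,1), (4,1), (5,3) — 4 in total.

4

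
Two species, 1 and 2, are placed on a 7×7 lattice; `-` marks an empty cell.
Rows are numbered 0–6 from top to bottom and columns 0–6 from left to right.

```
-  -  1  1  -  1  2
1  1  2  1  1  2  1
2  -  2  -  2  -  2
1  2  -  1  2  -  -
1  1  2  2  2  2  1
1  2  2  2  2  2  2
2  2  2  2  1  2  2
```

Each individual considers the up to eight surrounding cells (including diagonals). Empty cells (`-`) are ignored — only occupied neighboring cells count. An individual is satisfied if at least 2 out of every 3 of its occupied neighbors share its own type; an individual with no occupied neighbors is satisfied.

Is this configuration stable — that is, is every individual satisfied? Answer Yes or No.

No

Row 0: (0,2)1 3/4 ✓ · (0,3)1 3/4 ✓ · (0,5)1 2/4 ✗ · (0,6)2 1/3 ✗
Row 1: (1,0)1 1/2 ✗ · (1,1)1 2/5 ✗ · (1,2)2 1/5 ✗ · (1,3)1 3/6 ✗ · (1,4)1 3/5 ✗ · (1,5)2 3/6 ✗ · (1,6)1 1/4 ✗
Row 2: (2,0)2 1/4 ✗ · (2,2)2 2/5 ✗ · (2,4)2 2/5 ✗ · (2,6)2 1/2 ✗
Row 3: (3,0)1 2/4 ✗ · (3,1)2 3/6 ✗ · (3,3)1 0/6 ✗ · (3,4)2 4/5 ✓
Row 4: (4,0)1 3/5 ✗ · (4,1)1 3/7 ✗ · (4,2)2 5/7 ✓ · (4,3)2 6/7 ✓ · (4,4)2 6/7 ✓ · (4,5)2 5/6 ✓ · (4,6)1 0/3 ✗
Row 5: (5,0)1 2/5 ✗ · (5,1)2 5/8 ✗ · (5,2)2 7/8 ✓ · (5,3)2 7/8 ✓ · (5,4)2 7/8 ✓ · (5,5)2 6/8 ✓ · (5,6)2 4/5 ✓
Row 6: (6,0)2 2/3 ✓ · (6,1)2 4/5 ✓ · (6,2)2 5/5 ✓ · (6,3)2 4/5 ✓ · (6,4)1 0/5 ✗ · (6,5)2 4/5 ✓ · (6,6)2 3/3 ✓
For instance (0,5) has only 2/4 same-type neighbors, below 2/3.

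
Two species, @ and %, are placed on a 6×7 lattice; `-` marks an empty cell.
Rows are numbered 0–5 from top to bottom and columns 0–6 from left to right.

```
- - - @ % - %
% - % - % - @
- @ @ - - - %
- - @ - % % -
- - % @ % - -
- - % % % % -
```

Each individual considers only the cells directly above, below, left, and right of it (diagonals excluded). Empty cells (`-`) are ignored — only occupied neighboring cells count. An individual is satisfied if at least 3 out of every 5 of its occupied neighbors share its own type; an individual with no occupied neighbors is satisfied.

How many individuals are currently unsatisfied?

Row 0: (0,3)@ 0/1 ✗ · (0,4)% 1/2 ✗ · (0,6)% 0/1 ✗
Row 1: (1,0)% 0/0 ✓ · (1,2)% 0/1 ✗ · (1,4)% 1/1 ✓ · (1,6)@ 0/2 ✗
Row 2: (2,1)@ 1/1 ✓ · (2,2)@ 2/3 ✓ · (2,6)% 0/1 ✗
Row 3: (3,2)@ 1/2 ✗ · (3,4)% 2/2 ✓ · (3,5)% 1/1 ✓
Row 4: (4,2)% 1/3 ✗ · (4,3)@ 0/3 ✗ · (4,4)% 2/3 ✓
Row 5: (5,2)% 2/2 ✓ · (5,3)% 2/3 ✓ · (5,4)% 3/3 ✓ · (5,5)% 1/1 ✓
Unsatisfied: (0,3), (0,4), (0,6), (1,2), (1,6), (2,6), (3,2), (4,2), (4,3) — 9 in total.

9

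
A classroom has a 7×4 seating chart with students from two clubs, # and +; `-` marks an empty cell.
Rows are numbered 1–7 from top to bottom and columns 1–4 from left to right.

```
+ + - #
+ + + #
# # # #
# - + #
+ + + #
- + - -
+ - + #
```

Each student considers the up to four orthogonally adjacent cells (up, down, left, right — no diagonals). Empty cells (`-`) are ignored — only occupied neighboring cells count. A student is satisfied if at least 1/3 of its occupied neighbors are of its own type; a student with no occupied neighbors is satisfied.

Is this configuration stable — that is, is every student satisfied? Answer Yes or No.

Row 1: (1,1)+ 2/2 ✓ · (1,2)+ 2/2 ✓ · (1,4)# 1/1 ✓
Row 2: (2,1)+ 2/3 ✓ · (2,2)+ 3/4 ✓ · (2,3)+ 1/3 ✓ · (2,4)# 2/3 ✓
Row 3: (3,1)# 2/3 ✓ · (3,2)# 2/3 ✓ · (3,3)# 2/4 ✓ · (3,4)# 3/3 ✓
Row 4: (4,1)# 1/2 ✓ · (4,3)+ 1/3 ✓ · (4,4)# 2/3 ✓
Row 5: (5,1)+ 1/2 ✓ · (5,2)+ 3/3 ✓ · (5,3)+ 2/3 ✓ · (5,4)# 1/2 ✓
Row 6: (6,2)+ 1/1 ✓
Row 7: (7,1)+ 0/0 ✓ · (7,3)+ 0/1 ✗ · (7,4)# 0/1 ✗
For instance (7,3) has only 0/1 same-type neighbors, below 1/3.

No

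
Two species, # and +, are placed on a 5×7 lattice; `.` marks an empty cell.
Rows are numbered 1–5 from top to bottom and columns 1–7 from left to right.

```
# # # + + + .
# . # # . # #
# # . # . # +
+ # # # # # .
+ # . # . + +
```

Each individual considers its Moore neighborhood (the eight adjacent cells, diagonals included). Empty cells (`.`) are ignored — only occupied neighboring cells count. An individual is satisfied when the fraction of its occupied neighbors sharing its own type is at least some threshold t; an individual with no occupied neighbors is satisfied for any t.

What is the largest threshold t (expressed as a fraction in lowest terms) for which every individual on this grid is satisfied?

0/1

(1,1)# 2/2
(1,2)# 4/4
(1,3)# 3/4
(1,4)+ 1/4
(1,5)+ 2/4
(1,6)+ 1/3
(2,1)# 4/4
(2,3)# 5/6
(2,4)# 3/5
(2,6)# 2/5
(2,7)# 2/4
(3,1)# 3/4
(3,2)# 5/6
(3,4)# 5/5
(3,6)# 4/5
(3,7)+ 0/4
(4,1)+ 1/5
(4,2)# 4/6
(4,3)# 6/6
(4,4)# 4/4
(4,5)# 5/6
(4,6)# 2/5
(5,1)+ 1/3
(5,2)# 2/4
(5,4)# 3/3
(5,6)+ 1/3
(5,7)+ 1/2
The smallest same-type fraction is 0/4 at (3,7), which reduces to 0/1. Any threshold above that leaves this individual unsatisfied.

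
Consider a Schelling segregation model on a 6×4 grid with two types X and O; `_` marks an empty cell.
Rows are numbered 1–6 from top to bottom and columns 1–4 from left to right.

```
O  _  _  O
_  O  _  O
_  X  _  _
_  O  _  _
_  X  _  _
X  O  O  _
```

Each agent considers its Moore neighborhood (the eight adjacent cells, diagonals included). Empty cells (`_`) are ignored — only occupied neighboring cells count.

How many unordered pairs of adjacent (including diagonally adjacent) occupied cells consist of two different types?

6

Scan each occupied cell's neighbors to the right and below (and the two forward diagonals) so each pair is counted once.
From row 1: 0 unlike of 2 pairs (running 0/2).
From row 2: 1 unlike of 1 pairs (running 1/3).
From row 3: 1 unlike of 1 pairs (running 2/4).
From row 4: 1 unlike of 1 pairs (running 3/5).
From row 5: 2 unlike of 3 pairs (running 5/8).
From row 6: 1 unlike of 2 pairs (running 6/10).
Total adjacent occupied pairs: 10; unlike-type pairs: 6.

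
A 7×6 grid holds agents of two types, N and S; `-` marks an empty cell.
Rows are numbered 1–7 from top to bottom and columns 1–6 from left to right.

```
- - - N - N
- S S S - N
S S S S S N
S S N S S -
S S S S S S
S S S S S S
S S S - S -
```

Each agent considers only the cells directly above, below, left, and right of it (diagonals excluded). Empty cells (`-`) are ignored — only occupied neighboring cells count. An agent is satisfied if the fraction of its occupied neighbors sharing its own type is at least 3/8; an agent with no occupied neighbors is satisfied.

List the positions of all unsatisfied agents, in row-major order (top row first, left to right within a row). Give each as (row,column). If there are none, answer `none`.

Row 1: (1,4)N 0/1 unhappy · (1,6)N 1/1 ok
Row 2: (2,2)S 2/2 ok · (2,3)S 3/3 ok · (2,4)S 2/3 ok · (2,6)N 2/2 ok
Row 3: (3,1)S 2/2 ok · (3,2)S 4/4 ok · (3,3)S 3/4 ok · (3,4)S 4/4 ok · (3,5)S 2/3 ok · (3,6)N 1/2 ok
Row 4: (4,1)S 3/3 ok · (4,2)S 3/4 ok · (4,3)N 0/4 unhappy · (4,4)S 3/4 ok · (4,5)S 3/3 ok
Row 5: (5,1)S 3/3 ok · (5,2)S 4/4 ok · (5,3)S 3/4 ok · (5,4)S 4/4 ok · (5,5)S 4/4 ok · (5,6)S 2/2 ok
Row 6: (6,1)S 3/3 ok · (6,2)S 4/4 ok · (6,3)S 4/4 ok · (6,4)S 3/3 ok · (6,5)S 4/4 ok · (6,6)S 2/2 ok
Row 7: (7,1)S 2/2 ok · (7,2)S 3/3 ok · (7,3)S 2/2 ok · (7,5)S 1/1 ok

(1,4), (4,3)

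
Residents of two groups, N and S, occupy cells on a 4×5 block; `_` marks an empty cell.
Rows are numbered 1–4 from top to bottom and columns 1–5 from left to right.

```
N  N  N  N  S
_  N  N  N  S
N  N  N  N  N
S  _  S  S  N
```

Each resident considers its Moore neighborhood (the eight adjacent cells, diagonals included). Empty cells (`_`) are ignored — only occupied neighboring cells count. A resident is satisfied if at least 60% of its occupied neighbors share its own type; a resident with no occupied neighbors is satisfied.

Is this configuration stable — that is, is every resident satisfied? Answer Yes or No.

Row 1: (1,1)N 2/2 satisfied · (1,2)N 4/4 satisfied · (1,3)N 5/5 satisfied · (1,4)N 3/5 satisfied · (1,5)S 1/3 not
Row 2: (2,2)N 7/7 satisfied · (2,3)N 8/8 satisfied · (2,4)N 6/8 satisfied · (2,5)S 1/5 not
Row 3: (3,1)N 2/3 satisfied · (3,2)N 4/6 satisfied · (3,3)N 5/7 satisfied · (3,4)N 5/8 satisfied · (3,5)N 3/5 satisfied
Row 4: (4,1)S 0/2 not · (4,3)S 1/4 not · (4,4)S 1/5 not · (4,5)N 2/3 satisfied
For instance (1,5) has only 1/3 same-type neighbors, below 3/5.

No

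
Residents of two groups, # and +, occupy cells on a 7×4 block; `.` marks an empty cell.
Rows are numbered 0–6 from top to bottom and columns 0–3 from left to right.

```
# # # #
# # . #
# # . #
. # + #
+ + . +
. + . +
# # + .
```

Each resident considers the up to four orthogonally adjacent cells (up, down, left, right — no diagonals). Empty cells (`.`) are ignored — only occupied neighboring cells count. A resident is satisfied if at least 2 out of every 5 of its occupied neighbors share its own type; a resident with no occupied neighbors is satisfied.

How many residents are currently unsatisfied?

5

(0,0)# 2/2 ok
(0,1)# 3/3 ok
(0,2)# 2/2 ok
(0,3)# 2/2 ok
(1,0)# 3/3 ok
(1,1)# 3/3 ok
(1,3)# 2/2 ok
(2,0)# 2/2 ok
(2,1)# 3/3 ok
(2,3)# 2/2 ok
(3,1)# 1/3 unhappy
(3,2)+ 0/2 unhappy
(3,3)# 1/3 unhappy
(4,0)+ 1/1 ok
(4,1)+ 2/3 ok
(4,3)+ 1/2 ok
(5,1)+ 1/2 ok
(5,3)+ 1/1 ok
(6,0)# 1/1 ok
(6,1)# 1/3 unhappy
(6,2)+ 0/1 unhappy
Unsatisfied: (3,1), (3,2), (3,3), (6,1), (6,2) — 5 in total.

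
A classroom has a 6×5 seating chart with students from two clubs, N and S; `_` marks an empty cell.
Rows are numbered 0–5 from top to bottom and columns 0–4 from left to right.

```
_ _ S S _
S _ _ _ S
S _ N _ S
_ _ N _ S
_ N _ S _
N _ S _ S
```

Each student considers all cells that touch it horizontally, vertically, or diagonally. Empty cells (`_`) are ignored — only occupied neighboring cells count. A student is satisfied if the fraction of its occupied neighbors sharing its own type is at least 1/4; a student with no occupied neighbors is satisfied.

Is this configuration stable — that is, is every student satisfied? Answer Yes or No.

Yes

(0,2)S 1/1 ok
(0,3)S 2/2 ok
(1,0)S 1/1 ok
(1,4)S 2/2 ok
(2,0)S 1/1 ok
(2,2)N 1/1 ok
(2,4)S 2/2 ok
(3,2)N 2/3 ok
(3,4)S 2/2 ok
(4,1)N 2/3 ok
(4,3)S 3/4 ok
(5,0)N 1/1 ok
(5,2)S 1/2 ok
(5,4)S 1/1 ok
All meet the threshold, so the configuration is stable.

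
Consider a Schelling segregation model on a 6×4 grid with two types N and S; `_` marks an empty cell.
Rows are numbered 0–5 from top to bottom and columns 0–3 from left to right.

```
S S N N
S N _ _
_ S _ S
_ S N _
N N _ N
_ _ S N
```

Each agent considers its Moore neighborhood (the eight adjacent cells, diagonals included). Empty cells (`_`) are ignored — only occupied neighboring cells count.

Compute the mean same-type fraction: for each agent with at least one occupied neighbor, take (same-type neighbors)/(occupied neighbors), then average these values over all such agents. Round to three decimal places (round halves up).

0.473

(0,0)S 2/3
(0,1)S 2/4
(0,2)N 2/3
(0,3)N 1/1
(1,0)S 3/4
(1,1)N 1/5
(2,1)S 2/4
(2,3)S 0/1
(3,1)S 1/4
(3,2)N 2/5
(4,0)N 1/2
(4,1)N 2/4
(4,3)N 2/3
(5,2)S 0/3
(5,3)N 1/2
Sum over 15 agents: 2/3 + 2/4 + 2/3 + 1/1 + 3/4 + 1/5 + 2/4 + 0/1 + 1/4 + 2/5 + 1/2 + 2/4 + 2/3 + 0/3 + 1/2 = 71/10; mean = 71/10 ÷ 15 = 71/150 = 0.473333… → 0.473.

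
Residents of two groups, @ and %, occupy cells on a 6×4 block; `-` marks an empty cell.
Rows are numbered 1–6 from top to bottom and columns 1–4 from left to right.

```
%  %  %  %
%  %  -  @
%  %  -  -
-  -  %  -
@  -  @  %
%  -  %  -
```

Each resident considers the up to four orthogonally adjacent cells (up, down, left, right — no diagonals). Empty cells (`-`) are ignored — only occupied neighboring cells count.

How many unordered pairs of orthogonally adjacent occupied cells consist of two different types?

5

Scan each occupied cell's neighbors to the right and below so each pair is counted once.
From row 1: 1 unlike of 6 pairs (running 1/6).
From row 2: 0 unlike of 3 pairs (running 1/9).
From row 3: 0 unlike of 1 pairs (running 1/10).
From row 4: 1 unlike of 1 pairs (running 2/11).
From row 5: 3 unlike of 3 pairs (running 5/14).
Total adjacent occupied pairs: 14; unlike-type pairs: 5.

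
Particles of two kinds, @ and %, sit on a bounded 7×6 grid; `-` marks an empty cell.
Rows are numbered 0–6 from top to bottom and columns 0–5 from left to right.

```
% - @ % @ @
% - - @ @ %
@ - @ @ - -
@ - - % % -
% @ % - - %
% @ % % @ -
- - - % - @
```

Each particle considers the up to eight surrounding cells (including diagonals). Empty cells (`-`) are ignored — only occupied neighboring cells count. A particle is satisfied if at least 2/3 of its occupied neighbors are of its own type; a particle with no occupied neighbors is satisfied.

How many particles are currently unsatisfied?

(0,0)% 1/1 ok
(0,2)@ 1/2 unhappy
(0,3)% 0/4 unhappy
(0,4)@ 3/5 unhappy
(0,5)@ 2/3 ok
(1,0)% 1/2 unhappy
(1,3)@ 5/6 ok
(1,4)@ 4/6 ok
(1,5)% 0/3 unhappy
(2,0)@ 1/2 unhappy
(2,2)@ 2/3 ok
(2,3)@ 3/5 unhappy
(3,0)@ 2/3 ok
(3,3)% 2/4 unhappy
(3,4)% 2/3 ok
(4,0)% 1/4 unhappy
(4,1)@ 2/6 unhappy
(4,2)% 3/5 unhappy
(4,5)% 1/2 unhappy
(5,0)% 1/3 unhappy
(5,1)@ 1/5 unhappy
(5,2)% 3/5 unhappy
(5,3)% 3/4 ok
(5,4)@ 1/4 unhappy
(6,3)% 2/3 ok
(6,5)@ 1/1 ok
Unsatisfied: (0,2), (0,3), (0,4), (1,0), (1,5), (2,0), (2,3), (3,3), (4,0), (4,1), (4,2), (4,5), (5,0), (5,1), (5,2), (5,4) — 16 in total.

16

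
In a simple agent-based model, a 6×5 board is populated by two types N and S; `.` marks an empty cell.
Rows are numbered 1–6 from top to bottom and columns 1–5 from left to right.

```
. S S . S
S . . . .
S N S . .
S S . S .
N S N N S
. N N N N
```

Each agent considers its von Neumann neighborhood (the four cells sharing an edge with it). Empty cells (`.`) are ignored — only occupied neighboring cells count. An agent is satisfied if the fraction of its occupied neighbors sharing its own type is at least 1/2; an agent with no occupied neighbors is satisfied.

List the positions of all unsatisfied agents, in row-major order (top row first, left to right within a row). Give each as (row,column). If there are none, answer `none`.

(1,2)S 1/1 ok
(1,3)S 1/1 ok
(1,5)S 0/0 ok
(2,1)S 1/1 ok
(3,1)S 2/3 ok
(3,2)N 0/3 unhappy
(3,3)S 0/1 unhappy
(4,1)S 2/3 ok
(4,2)S 2/3 ok
(4,4)S 0/1 unhappy
(5,1)N 0/2 unhappy
(5,2)S 1/4 unhappy
(5,3)N 2/3 ok
(5,4)N 2/4 ok
(5,5)S 0/2 unhappy
(6,2)N 1/2 ok
(6,3)N 3/3 ok
(6,4)N 3/3 ok
(6,5)N 1/2 ok

(3,2), (3,3), (4,4), (5,1), (5,2), (5,5)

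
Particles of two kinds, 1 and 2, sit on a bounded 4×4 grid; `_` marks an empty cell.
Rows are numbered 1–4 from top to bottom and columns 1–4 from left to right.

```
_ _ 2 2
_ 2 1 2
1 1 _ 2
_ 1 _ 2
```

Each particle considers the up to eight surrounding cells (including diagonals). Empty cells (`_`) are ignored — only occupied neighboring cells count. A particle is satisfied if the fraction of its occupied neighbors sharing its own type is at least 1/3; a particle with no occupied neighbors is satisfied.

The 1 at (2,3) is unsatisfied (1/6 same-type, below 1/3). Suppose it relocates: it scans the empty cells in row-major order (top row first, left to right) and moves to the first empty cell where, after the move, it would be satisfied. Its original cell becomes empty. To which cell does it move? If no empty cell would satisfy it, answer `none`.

Vacating (2,3). Empty cells in order:
  (1,1): 0/1 same-type → still unsatisfied.
  (1,2): 0/2 same-type → still unsatisfied.
  (2,1): 2/3 same-type → satisfied — stop here.

(2,1)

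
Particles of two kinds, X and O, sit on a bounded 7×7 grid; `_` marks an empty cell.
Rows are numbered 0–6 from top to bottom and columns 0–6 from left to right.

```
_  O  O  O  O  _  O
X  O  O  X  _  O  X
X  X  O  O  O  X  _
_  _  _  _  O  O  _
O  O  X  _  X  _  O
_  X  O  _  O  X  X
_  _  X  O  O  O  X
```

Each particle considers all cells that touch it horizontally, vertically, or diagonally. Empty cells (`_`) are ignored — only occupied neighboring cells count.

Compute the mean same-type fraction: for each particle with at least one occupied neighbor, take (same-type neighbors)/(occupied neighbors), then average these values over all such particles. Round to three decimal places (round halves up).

0.526

Row 0: (0,1)O 3/4 · (0,2)O 4/5 · (0,3)O 3/4 · (0,4)O 2/3 · (0,6)O 1/2
Row 1: (1,0)X 2/4 · (1,1)O 4/7 · (1,2)O 6/8 · (1,3)X 0/7 · (1,5)O 3/5 · (1,6)X 1/3
Row 2: (2,0)X 2/3 · (2,1)X 2/5 · (2,2)O 3/5 · (2,3)O 4/5 · (2,4)O 4/6 · (2,5)X 1/5
Row 3: (3,4)O 3/5 · (3,5)O 3/5
Row 4: (4,0)O 1/2 · (4,1)O 2/4 · (4,2)X 1/3 · (4,4)X 1/4 · (4,6)O 1/3
Row 5: (5,1)X 2/5 · (5,2)O 2/5 · (5,4)O 3/5 · (5,5)X 3/7 · (5,6)X 2/4
Row 6: (6,2)X 1/3 · (6,3)O 3/4 · (6,4)O 3/4 · (6,5)O 2/5 · (6,6)X 2/3
Sum over 34 particles: 3/4 + 4/5 + 3/4 + 2/3 + 1/2 + 2/4 + 4/7 + 6/8 + 0/7 + 3/5 + 1/3 + 2/3 + 2/5 + 3/5 + 4/5 + 4/6 + 1/5 + 3/5 + 3/5 + 1/2 + 2/4 + 1/3 + 1/4 + 1/3 + 2/5 + 2/5 + 3/5 + 3/7 + 2/4 + 1/3 + 3/4 + 3/4 + 2/5 + 2/3 = 179/10; mean = 179/10 ÷ 34 = 179/340 = 0.526470… → 0.526.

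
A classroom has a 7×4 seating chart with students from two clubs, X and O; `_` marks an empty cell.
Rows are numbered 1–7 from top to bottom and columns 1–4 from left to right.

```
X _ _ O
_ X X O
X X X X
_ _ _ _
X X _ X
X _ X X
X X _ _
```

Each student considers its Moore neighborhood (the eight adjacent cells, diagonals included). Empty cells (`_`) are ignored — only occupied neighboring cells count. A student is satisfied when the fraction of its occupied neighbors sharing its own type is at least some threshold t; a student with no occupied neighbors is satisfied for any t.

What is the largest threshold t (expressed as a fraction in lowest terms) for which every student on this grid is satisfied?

1/4

(1,1)X 1/1
(1,4)O 1/2
(2,2)X 5/5
(2,3)X 4/6
(2,4)O 1/4
(3,1)X 2/2
(3,2)X 4/4
(3,3)X 4/5
(3,4)X 2/3
(5,1)X 2/2
(5,2)X 3/3
(5,4)X 2/2
(6,1)X 4/4
(6,3)X 4/4
(6,4)X 2/2
(7,1)X 2/2
(7,2)X 3/3
The smallest same-type fraction is 1/4 at (2,4), which reduces to 1/4. Any threshold above that leaves this student unsatisfied.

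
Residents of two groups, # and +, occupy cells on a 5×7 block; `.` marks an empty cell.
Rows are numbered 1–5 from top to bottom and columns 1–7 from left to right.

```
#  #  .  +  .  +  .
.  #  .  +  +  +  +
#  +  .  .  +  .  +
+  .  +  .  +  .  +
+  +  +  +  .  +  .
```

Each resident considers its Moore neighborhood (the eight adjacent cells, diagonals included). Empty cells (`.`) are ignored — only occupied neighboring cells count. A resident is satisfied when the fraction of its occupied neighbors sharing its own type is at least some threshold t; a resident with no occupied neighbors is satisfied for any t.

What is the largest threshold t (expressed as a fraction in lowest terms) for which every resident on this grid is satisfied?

1/3

(1,1)# 2/2
(1,2)# 2/2
(1,4)+ 2/2
(1,6)+ 3/3
(2,2)# 3/4
(2,4)+ 3/3
(2,5)+ 5/5
(2,6)+ 5/5
(2,7)+ 3/3
(3,1)# 1/3
(3,2)+ 2/4
(3,5)+ 4/4
(3,7)+ 3/3
(4,1)+ 3/4
(4,3)+ 4/4
(4,5)+ 3/3
(4,7)+ 2/2
(5,1)+ 2/2
(5,2)+ 4/4
(5,3)+ 3/3
(5,4)+ 3/3
(5,6)+ 2/2
The smallest same-type fraction is 1/3 at (3,1), which reduces to 1/3. Any threshold above that leaves this resident unsatisfied.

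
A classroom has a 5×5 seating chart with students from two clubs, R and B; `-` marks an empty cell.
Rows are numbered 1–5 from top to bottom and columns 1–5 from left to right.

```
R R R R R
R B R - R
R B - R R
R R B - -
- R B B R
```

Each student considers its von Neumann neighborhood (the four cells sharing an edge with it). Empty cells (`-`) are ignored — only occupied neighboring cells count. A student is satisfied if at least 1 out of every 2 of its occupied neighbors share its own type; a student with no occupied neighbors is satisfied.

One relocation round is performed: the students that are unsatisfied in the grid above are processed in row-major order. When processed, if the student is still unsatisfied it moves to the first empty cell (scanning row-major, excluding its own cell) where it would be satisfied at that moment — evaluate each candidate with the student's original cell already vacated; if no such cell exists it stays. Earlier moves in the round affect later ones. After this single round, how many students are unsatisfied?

2

Initially unsatisfied (in order): (2,2), (3,2), (5,5).
  (2,2) → (3,3).
  (3,2) → (4,4).
  (5,5) → (2,2).
Resulting grid:
R R R R R
R R R - R
R - B R R
R R B B -
- R B B -
Unsatisfied now: (3,3), (3,4).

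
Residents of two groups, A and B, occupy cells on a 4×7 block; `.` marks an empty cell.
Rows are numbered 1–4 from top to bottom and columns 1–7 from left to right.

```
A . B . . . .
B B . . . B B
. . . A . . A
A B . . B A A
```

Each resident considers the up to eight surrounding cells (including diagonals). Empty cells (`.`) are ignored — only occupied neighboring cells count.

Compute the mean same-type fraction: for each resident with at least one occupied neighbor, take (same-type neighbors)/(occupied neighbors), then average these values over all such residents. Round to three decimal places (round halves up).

0.410

Row 1: (1,1)A 0/2 · (1,3)B 1/1
Row 2: (2,1)B 1/2 · (2,2)B 2/3 · (2,6)B 1/2 · (2,7)B 1/2
Row 3: (3,4)A 0/1 · (3,7)A 2/4
Row 4: (4,1)A 0/1 · (4,2)B 0/1 · (4,5)B 0/2 · (4,6)A 2/3 · (4,7)A 2/2
Sum over 13 residents: 0/2 + 1/1 + 1/2 + 2/3 + 1/2 + 1/2 + 0/1 + 2/4 + 0/1 + 0/1 + 0/2 + 2/3 + 2/2 = 16/3; mean = 16/3 ÷ 13 = 16/39 = 0.410256… → 0.410.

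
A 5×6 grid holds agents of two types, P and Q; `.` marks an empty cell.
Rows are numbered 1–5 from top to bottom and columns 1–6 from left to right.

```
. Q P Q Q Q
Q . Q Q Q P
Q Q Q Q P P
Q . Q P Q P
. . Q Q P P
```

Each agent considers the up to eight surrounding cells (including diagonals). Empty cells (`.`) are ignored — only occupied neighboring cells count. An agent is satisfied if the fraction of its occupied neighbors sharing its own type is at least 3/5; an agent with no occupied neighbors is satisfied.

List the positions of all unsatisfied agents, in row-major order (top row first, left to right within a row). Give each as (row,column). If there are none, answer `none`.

Row 1: (1,2)Q 2/3 ✓ · (1,3)P 0/4 ✗ · (1,4)Q 4/5 ✓ · (1,5)Q 4/5 ✓ · (1,6)Q 2/3 ✓
Row 2: (2,1)Q 3/3 ✓ · (2,3)Q 6/7 ✓ · (2,4)Q 6/8 ✓ · (2,5)Q 5/8 ✓ · (2,6)P 2/5 ✗
Row 3: (3,1)Q 3/3 ✓ · (3,2)Q 6/6 ✓ · (3,3)Q 5/6 ✓ · (3,4)Q 6/8 ✓ · (3,5)P 4/8 ✗ · (3,6)P 3/5 ✓
Row 4: (4,1)Q 2/2 ✓ · (4,3)Q 5/6 ✓ · (4,4)P 2/8 ✗ · (4,5)Q 2/8 ✗ · (4,6)P 4/5 ✓
Row 5: (5,3)Q 2/3 ✓ · (5,4)Q 3/5 ✓ · (5,5)P 3/5 ✓ · (5,6)P 2/3 ✓

(1,3), (2,6), (3,5), (4,4), (4,5)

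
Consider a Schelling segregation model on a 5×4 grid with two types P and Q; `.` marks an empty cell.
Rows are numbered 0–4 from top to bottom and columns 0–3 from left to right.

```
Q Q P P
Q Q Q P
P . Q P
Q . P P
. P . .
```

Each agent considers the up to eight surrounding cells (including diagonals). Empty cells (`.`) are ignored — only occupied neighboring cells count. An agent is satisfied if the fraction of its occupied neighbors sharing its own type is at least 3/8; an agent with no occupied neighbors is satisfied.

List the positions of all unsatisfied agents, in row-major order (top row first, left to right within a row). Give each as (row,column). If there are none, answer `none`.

(0,0)Q 3/3 ✓
(0,1)Q 4/5 ✓
(0,2)P 2/5 ✓
(0,3)P 2/3 ✓
(1,0)Q 3/4 ✓
(1,1)Q 5/7 ✓
(1,2)Q 3/7 ✓
(1,3)P 3/5 ✓
(2,0)P 0/3 ✗
(2,2)Q 2/6 ✗
(2,3)P 3/5 ✓
(3,0)Q 0/2 ✗
(3,2)P 3/4 ✓
(3,3)P 2/3 ✓
(4,1)P 1/2 ✓

(2,0), (2,2), (3,0)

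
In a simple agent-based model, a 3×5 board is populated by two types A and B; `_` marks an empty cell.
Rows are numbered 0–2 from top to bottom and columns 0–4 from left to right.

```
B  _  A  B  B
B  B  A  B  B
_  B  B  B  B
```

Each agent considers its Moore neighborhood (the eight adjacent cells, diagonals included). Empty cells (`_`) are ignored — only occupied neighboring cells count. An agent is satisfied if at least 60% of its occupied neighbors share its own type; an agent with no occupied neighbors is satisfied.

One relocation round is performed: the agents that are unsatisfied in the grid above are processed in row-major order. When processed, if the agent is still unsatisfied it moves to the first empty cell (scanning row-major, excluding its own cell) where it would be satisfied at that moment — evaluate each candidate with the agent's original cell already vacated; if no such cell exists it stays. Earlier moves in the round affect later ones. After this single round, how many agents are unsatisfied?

Initially unsatisfied (in order): (0,2), (1,2).
  (0,2): no empty cell satisfies it; stays.
  (1,2): no empty cell satisfies it; stays.
Resulting grid:
B _ A B B
B B A B B
_ B B B B
Unsatisfied now: (0,2), (1,2).

2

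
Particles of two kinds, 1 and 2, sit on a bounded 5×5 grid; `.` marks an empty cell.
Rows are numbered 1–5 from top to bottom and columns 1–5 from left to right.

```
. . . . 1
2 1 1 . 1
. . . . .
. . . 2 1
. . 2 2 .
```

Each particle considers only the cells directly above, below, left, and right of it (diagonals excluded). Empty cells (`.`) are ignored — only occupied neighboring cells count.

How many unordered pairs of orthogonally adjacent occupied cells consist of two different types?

2

Scan each occupied cell's neighbors to the right and below so each pair is counted once.
Row 1: 1(1,5)–1(2,5)=  → 0/1 unlike.
Row 2: 2(2,1)–1(2,2)≠ 1(2,2)–1(2,3)=  → 1/2 unlike.
Row 4: 2(4,4)–1(4,5)≠ 2(4,4)–2(5,4)=  → 1/2 unlike.
Row 5: 2(5,3)–2(5,4)=  → 0/1 unlike.
Total adjacent occupied pairs: 6; unlike-type pairs: 2.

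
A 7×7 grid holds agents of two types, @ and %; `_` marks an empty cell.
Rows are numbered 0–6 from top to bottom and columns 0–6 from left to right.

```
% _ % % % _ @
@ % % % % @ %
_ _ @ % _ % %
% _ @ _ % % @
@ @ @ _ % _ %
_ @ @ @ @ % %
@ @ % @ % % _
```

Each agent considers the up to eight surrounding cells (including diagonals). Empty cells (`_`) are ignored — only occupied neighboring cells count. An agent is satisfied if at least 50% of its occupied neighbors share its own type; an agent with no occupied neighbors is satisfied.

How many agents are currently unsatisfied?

8

Row 0: (0,0)% 1/2 ok · (0,2)% 4/4 ok · (0,3)% 5/5 ok · (0,4)% 3/4 ok · (0,6)@ 1/2 ok
Row 1: (1,0)@ 0/2 unhappy · (1,1)% 3/5 ok · (1,2)% 5/6 ok · (1,3)% 6/7 ok · (1,4)% 5/6 ok · (1,5)@ 1/6 unhappy · (1,6)% 2/4 ok
Row 2: (2,2)@ 1/5 unhappy · (2,3)% 4/6 ok · (2,5)% 5/7 ok · (2,6)% 3/5 ok
Row 3: (3,0)% 0/2 unhappy · (3,2)@ 3/4 ok · (3,4)% 4/4 ok · (3,5)% 5/6 ok · (3,6)@ 0/4 unhappy
Row 4: (4,0)@ 2/3 ok · (4,1)@ 5/6 ok · (4,2)@ 5/5 ok · (4,4)% 3/5 ok · (4,6)% 3/4 ok
Row 5: (5,1)@ 6/7 ok · (5,2)@ 6/7 ok · (5,3)@ 4/7 ok · (5,4)@ 2/6 unhappy · (5,5)% 5/6 ok · (5,6)% 3/3 ok
Row 6: (6,0)@ 2/2 ok · (6,1)@ 3/4 ok · (6,2)% 0/5 unhappy · (6,3)@ 3/5 ok · (6,4)% 2/5 unhappy · (6,5)% 3/4 ok
Unsatisfied: (1,0), (1,5), (2,2), (3,0), (3,6), (5,4), (6,2), (6,4) — 8 in total.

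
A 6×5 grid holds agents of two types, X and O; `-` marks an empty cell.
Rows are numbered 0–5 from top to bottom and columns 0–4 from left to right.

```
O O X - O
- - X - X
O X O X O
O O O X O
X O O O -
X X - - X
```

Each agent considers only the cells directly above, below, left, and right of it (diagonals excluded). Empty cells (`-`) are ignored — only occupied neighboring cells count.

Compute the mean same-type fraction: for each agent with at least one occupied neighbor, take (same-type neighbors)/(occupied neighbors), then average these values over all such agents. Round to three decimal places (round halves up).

Row 0: (0,0)O 1/1 · (0,1)O 1/2 · (0,2)X 1/2 · (0,4)O 0/1
Row 1: (1,2)X 1/2 · (1,4)X 0/2
Row 2: (2,0)O 1/2 · (2,1)X 0/3 · (2,2)O 1/4 · (2,3)X 1/3 · (2,4)O 1/3
Row 3: (3,0)O 2/3 · (3,1)O 3/4 · (3,2)O 3/4 · (3,3)X 1/4 · (3,4)O 1/2
Row 4: (4,0)X 1/3 · (4,1)O 2/4 · (4,2)O 3/3 · (4,3)O 1/2
Row 5: (5,0)X 2/2 · (5,1)X 1/2 · (5,4)X — no occupied neighbors
Sum over 22 agents: 1/1 + 1/2 + 1/2 + 0/1 + 1/2 + 0/2 + 1/2 + 0/3 + 1/4 + 1/3 + 1/3 + 2/3 + 3/4 + 3/4 + 1/4 + 1/2 + 1/3 + 2/4 + 3/3 + 1/2 + 2/2 + 1/2 = 32/3; mean = 32/3 ÷ 22 = 16/33 = 0.484848… → 0.485.

0.485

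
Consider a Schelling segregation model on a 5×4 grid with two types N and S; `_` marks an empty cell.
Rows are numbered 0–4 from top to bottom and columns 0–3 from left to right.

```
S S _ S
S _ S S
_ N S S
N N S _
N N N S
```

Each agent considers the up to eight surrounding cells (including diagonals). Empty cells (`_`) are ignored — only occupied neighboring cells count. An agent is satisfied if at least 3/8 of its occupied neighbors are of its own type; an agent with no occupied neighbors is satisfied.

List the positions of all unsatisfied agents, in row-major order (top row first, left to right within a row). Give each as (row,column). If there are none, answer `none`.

(0,0)S 2/2 ok
(0,1)S 3/3 ok
(0,3)S 2/2 ok
(1,0)S 2/3 ok
(1,2)S 5/6 ok
(1,3)S 4/4 ok
(2,1)N 2/6 unhappy
(2,2)S 4/6 ok
(2,3)S 4/4 ok
(3,0)N 4/4 ok
(3,1)N 5/7 ok
(3,2)S 3/7 ok
(4,0)N 3/3 ok
(4,1)N 4/5 ok
(4,2)N 2/4 ok
(4,3)S 1/2 ok

(2,1)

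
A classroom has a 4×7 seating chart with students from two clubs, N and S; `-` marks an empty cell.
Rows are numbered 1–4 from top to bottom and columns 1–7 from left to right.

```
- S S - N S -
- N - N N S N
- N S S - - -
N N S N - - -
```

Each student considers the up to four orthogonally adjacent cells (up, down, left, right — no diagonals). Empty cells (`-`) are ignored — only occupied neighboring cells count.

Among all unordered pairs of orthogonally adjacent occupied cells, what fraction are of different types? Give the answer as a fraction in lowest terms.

1/2

Scan each occupied cell's neighbors to the right and below so each pair is counted once.
From row 1: 2 unlike of 5 pairs (running 2/5).
From row 2: 3 unlike of 5 pairs (running 5/10).
From row 3: 2 unlike of 5 pairs (running 7/15).
From row 4: 2 unlike of 3 pairs (running 9/18).
Total adjacent occupied pairs: 18; unlike-type pairs: 9.
9/18 reduces to 1/2.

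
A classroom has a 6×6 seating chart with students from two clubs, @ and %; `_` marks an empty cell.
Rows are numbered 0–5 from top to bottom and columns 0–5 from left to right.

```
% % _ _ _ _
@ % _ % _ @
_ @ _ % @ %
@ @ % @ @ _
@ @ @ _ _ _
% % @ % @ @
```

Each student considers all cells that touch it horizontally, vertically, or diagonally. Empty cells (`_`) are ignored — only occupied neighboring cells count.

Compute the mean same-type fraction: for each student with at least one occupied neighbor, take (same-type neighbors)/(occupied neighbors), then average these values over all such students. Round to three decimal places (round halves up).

(0,0)% 2/3
(0,1)% 2/3
(1,0)@ 1/4
(1,1)% 2/4
(1,3)% 1/2
(1,5)@ 1/2
(2,1)@ 3/5
(2,3)% 2/5
(2,4)@ 3/6
(2,5)% 0/3
(3,0)@ 4/4
(3,1)@ 5/6
(3,2)% 1/6
(3,3)@ 3/5
(3,4)@ 2/4
(4,0)@ 3/5
(4,1)@ 5/8
(4,2)@ 4/7
(5,0)% 1/3
(5,1)% 1/5
(5,2)@ 2/4
(5,3)% 0/3
(5,4)@ 1/2
(5,5)@ 1/1
Sum over 24 students: 2/3 + 2/3 + 1/4 + 2/4 + 1/2 + 1/2 + 3/5 + 2/5 + 3/6 + 0/3 + 4/4 + 5/6 + 1/6 + 3/5 + 2/4 + 3/5 + 5/8 + 4/7 + 1/3 + 1/5 + 2/4 + 0/3 + 1/2 + 1/1 = 10091/840; mean = 10091/840 ÷ 24 = 10091/20160 = 0.500545… → 0.501.

0.501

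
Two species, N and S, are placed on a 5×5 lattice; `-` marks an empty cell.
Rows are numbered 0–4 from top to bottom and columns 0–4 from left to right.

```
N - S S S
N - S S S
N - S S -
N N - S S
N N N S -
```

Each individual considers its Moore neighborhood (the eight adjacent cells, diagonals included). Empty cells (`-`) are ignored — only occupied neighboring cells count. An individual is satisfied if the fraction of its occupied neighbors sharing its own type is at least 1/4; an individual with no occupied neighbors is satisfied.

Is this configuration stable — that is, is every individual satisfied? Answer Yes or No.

Yes

Row 0: (0,0)N 1/1 ✓ · (0,2)S 3/3 ✓ · (0,3)S 5/5 ✓ · (0,4)S 3/3 ✓
Row 1: (1,0)N 2/2 ✓ · (1,2)S 5/5 ✓ · (1,3)S 7/7 ✓ · (1,4)S 4/4 ✓
Row 2: (2,0)N 3/3 ✓ · (2,2)S 4/5 ✓ · (2,3)S 6/6 ✓
Row 3: (3,0)N 4/4 ✓ · (3,1)N 5/6 ✓ · (3,3)S 4/5 ✓ · (3,4)S 3/3 ✓
Row 4: (4,0)N 3/3 ✓ · (4,1)N 4/4 ✓ · (4,2)N 2/4 ✓ · (4,3)S 2/3 ✓
All meet the threshold, so the configuration is stable.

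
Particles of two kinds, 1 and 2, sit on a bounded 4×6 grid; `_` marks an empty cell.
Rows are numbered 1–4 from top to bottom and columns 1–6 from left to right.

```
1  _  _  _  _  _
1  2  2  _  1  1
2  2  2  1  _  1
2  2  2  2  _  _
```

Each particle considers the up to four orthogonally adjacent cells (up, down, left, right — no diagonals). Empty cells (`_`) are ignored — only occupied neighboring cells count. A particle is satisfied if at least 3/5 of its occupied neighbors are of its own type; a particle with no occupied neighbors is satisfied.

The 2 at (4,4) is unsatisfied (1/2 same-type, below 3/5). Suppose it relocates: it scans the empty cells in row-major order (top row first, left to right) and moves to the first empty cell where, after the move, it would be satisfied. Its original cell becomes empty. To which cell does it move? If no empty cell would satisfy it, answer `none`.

Vacating (4,4). Empty cells in order:
  (1,2): 1/2 same-type → still unsatisfied.
  (1,3): 1/1 same-type → satisfied — stop here.

(1,3)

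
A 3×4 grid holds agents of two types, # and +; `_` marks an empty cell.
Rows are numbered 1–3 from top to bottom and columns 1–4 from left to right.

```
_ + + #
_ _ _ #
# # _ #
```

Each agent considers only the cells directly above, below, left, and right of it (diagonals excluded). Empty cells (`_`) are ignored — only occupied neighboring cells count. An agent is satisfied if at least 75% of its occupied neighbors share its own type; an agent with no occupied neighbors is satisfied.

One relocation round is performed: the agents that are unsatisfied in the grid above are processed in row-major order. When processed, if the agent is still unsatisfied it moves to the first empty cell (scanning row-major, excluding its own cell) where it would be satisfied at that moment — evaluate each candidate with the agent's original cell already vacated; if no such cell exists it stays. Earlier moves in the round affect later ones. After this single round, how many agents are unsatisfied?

Initially unsatisfied (in order): (1,3), (1,4).
  (1,3) → (1,1).
  (1,4): now satisfied by earlier moves; stays.
Resulting grid:
+ + _ #
_ _ _ #
# # _ #
All satisfied now.

0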